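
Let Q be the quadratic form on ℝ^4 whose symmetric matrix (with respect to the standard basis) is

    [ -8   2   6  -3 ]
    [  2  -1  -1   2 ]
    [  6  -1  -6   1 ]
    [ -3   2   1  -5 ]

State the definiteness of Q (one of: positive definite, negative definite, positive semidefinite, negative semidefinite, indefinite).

Leading principal minors: Δ_1 = -8, Δ_2 = 4, Δ_3 = -4, Δ_4 = 3.
The signs alternate starting with Δ_1 < 0, so by Sylvester's criterion Q is negative definite.

negative definite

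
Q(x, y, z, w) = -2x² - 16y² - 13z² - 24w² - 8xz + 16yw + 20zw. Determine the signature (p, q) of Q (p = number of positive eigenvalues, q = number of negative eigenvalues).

(0, 3)

The associated matrix is A = [[-2, 0, -4, 0], [0, -16, 0, 8], [-4, 0, -13, 10], [0, 8, 10, -24]].
Congruent diagonalization of A (simultaneous row and column reduction) yields pivots -2, -16, -5, 0.
So there are 3 negative, 1 zero pivots.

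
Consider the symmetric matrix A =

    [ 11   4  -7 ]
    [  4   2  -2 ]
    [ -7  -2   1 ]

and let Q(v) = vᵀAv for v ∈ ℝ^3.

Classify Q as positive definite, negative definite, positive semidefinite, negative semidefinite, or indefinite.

Symmetric row and column elimination reduces A to a congruent diagonal form with pivots 11, 6/11, -4.
That gives 2 positive, 1 negative pivots.
Hence Q is indefinite.

indefinite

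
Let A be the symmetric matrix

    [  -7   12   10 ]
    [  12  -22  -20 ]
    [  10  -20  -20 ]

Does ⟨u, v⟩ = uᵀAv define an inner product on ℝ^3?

no

Congruent diagonalization of A (simultaneous row and column reduction) yields pivots -7, -10/7, 0.
That gives 2 negative, 1 zero pivots.
Hence Q is negative semidefinite.
⟨·,·⟩ is an inner product exactly when A is positive definite.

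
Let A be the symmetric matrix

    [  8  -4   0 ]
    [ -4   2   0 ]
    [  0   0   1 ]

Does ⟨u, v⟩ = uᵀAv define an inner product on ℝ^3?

Applying the same elementary operations to the rows and columns of A produces a congruent diagonal matrix with entries 8, 0, 1.
Counting signs: 2 positive, 1 zero.
Hence Q is positive semidefinite.
⟨·,·⟩ is an inner product exactly when A is positive definite.

no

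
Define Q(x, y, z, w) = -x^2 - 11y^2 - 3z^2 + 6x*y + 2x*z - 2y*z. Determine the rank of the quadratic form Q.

The associated matrix is A = [[-1, 3, 1, 0], [3, -11, -1, 0], [1, -1, -3, 0], [0, 0, 0, 0]].
Row-reducing A symmetrically gives the diagonal entries -1, -2, 0, 0.
So there are 2 negative, 2 zero pivots.
The rank is the number of nonzero pivots: 2.

2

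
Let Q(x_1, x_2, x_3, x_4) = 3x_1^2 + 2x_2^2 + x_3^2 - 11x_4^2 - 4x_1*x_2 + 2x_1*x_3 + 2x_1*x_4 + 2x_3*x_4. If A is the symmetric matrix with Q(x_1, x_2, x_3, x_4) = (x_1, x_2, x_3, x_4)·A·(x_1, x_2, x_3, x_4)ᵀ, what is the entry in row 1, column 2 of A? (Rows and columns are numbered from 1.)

-2

The coefficient of x_1·x_2 in Q is -4. For a symmetric A this equals A[1,2] + A[2,1] = 2·A[1,2].
So A[1,2] = -4/2 = -2.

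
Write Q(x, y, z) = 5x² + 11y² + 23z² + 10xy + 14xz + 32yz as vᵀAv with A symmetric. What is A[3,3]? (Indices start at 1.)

23

The coefficient of z² in Q is 23, and that is exactly A[3,3].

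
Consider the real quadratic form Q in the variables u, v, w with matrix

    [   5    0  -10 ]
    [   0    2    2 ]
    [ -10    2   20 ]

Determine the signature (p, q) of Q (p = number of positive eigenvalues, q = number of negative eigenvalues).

(2, 1)

Symmetric row and column elimination reduces A to a congruent diagonal form with pivots 5, 2, -2.
So there are 2 positive, 1 negative pivots.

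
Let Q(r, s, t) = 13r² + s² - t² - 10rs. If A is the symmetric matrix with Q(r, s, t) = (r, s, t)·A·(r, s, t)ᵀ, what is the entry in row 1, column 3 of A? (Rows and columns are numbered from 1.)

The coefficient of r·t in Q is 0. For a symmetric A this equals A[1,3] + A[3,1] = 2·A[1,3].
So A[1,3] = 0/2 = 0.

0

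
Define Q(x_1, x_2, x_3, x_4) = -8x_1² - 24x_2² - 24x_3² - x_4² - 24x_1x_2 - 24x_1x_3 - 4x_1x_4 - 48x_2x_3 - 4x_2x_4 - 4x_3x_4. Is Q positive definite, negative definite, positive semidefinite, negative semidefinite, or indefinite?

The symmetric matrix is A = [[-8, -12, -12, -2], [-12, -24, -24, -2], [-12, -24, -24, -2], [-2, -2, -2, -1]].
Congruent diagonalization of A (simultaneous row and column reduction) yields pivots -8, -6, 0, -1/3.
That gives 3 negative, 1 zero pivots.
Hence Q is negative semidefinite.

negative semidefinite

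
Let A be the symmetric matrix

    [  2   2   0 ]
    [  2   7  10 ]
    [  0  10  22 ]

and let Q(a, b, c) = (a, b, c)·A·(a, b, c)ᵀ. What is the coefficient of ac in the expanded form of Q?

0

The coefficient of ac is A[1,3] + A[3,1] = 2·0 = 0.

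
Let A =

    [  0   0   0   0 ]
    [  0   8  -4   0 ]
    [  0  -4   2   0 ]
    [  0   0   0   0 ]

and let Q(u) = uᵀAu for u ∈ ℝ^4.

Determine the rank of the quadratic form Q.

Row-reducing A symmetrically gives the diagonal entries 0, 8, 0, 0.
So there are 1 positive, 3 zero pivots.
The rank is the number of nonzero pivots: 1.

1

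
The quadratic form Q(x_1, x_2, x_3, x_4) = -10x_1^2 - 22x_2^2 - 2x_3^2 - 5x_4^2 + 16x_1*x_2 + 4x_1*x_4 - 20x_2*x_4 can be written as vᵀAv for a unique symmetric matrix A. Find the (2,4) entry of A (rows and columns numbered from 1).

-10

The coefficient of x_2·x_4 in Q is -20. For a symmetric A this equals A[2,4] + A[4,2] = 2·A[2,4].
So A[2,4] = -20/2 = -10.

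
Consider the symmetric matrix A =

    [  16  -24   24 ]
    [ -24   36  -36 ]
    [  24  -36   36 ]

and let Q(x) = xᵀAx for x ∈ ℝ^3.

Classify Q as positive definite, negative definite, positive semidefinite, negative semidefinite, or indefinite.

Row-reducing A symmetrically gives the diagonal entries 16, 0, 0.
That gives 1 positive, 2 zero pivots.
Hence Q is positive semidefinite.

positive semidefinite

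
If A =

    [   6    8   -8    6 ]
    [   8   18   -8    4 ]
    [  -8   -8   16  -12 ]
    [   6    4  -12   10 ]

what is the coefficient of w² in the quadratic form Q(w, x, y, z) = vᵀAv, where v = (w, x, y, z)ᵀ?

6

The coefficient of w² is the diagonal entry A[1,1] = 6.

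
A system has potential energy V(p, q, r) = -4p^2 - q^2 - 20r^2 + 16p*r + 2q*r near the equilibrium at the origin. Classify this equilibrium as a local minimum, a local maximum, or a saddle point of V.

The Hessian at the origin is H = [[-8, 0, 16], [0, -2, 2], [16, 2, -40]].
Symmetric row and column elimination reduces H to a congruent diagonal form with pivots -8, -2, -6.
So there are 3 negative pivots.
H is negative definite, so the origin is a strict local maximum.

local maximum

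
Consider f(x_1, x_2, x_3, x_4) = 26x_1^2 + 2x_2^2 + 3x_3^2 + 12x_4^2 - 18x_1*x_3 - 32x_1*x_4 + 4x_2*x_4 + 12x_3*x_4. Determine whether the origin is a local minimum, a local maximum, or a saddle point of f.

The Hessian at the origin is H = [[52, 0, -18, -32], [0, 4, 0, 4], [-18, 0, 6, 12], [-32, 4, 12, 24]].
Applying the same elementary operations to the rows and columns of H produces a congruent diagonal matrix with entries 52, 4, -3/13, 4.
Counting signs: 3 positive, 1 negative.
H is indefinite, so the origin is a saddle point.

saddle point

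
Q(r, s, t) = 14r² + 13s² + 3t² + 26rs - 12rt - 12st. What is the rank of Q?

3

Write A = [[14, 13, -6], [13, 13, -6], [-6, -6, 3]].
An LDLᵀ factorisation of A has diagonal entries 14, 13/14, 3/13.
So there are 3 positive pivots.
The rank is the number of nonzero pivots: 3.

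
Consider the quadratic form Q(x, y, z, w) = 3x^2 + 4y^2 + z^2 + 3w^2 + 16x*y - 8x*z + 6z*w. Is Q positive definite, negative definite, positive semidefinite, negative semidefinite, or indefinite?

indefinite

The associated matrix is A = [[3, 8, -4, 0], [8, 4, 0, 0], [-4, 0, 1, 3], [0, 0, 3, 3]].
Congruent diagonalization of A (simultaneous row and column reduction) yields pivots 3, -52/3, 29/13, -30/29.
Counting signs: 2 positive, 2 negative.
Hence Q is indefinite.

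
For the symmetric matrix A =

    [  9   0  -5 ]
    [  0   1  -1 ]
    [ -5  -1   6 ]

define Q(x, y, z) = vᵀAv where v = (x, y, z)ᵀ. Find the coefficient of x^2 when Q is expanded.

9

The coefficient of x^2 is the diagonal entry A[1,1] = 9.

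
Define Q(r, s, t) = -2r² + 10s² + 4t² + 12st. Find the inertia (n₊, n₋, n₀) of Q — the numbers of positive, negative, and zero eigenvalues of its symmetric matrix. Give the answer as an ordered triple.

The symmetric matrix is A = [[-2, 0, 0], [0, 10, 6], [0, 6, 4]].
Congruent diagonalization of A (simultaneous row and column reduction) yields pivots -2, 10, 2/5.
So there are 2 positive, 1 negative pivots.

(2, 1, 0)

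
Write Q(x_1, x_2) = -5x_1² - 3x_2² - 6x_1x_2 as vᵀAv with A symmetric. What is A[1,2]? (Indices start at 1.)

The coefficient of x_1·x_2 in Q is -6. For a symmetric A this equals A[1,2] + A[2,1] = 2·A[1,2].
So A[1,2] = -6/2 = -3.

-3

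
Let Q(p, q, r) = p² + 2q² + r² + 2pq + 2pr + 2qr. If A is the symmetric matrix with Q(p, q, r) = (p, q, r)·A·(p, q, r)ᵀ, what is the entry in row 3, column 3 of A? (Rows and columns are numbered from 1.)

1

The coefficient of r² in Q is 1, and that is exactly A[3,3].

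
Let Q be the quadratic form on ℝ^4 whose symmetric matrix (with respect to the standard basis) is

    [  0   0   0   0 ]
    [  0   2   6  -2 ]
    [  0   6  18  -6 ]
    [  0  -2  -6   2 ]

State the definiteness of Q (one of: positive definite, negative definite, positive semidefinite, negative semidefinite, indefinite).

Applying the same elementary operations to the rows and columns of A produces a congruent diagonal matrix with entries 0, 2, 0, 0.
Counting signs: 1 positive, 3 zero.
Hence Q is positive semidefinite.

positive semidefinite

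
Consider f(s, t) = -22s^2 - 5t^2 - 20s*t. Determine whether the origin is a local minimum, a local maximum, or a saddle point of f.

local maximum

The Hessian at the origin is H = [[-44, -20], [-20, -10]].
det H = -44·-10 − (-20)² = 40 > 0 and H[1,1] = -44 < 0, so H is negative definite.
Therefore the origin is a local maximum.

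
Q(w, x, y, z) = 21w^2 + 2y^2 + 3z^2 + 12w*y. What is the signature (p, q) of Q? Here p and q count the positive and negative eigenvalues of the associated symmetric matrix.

The symmetric matrix is A = [[21, 0, 6, 0], [0, 0, 0, 0], [6, 0, 2, 0], [0, 0, 0, 3]].
Symmetric row and column elimination reduces A to a congruent diagonal form with pivots 21, 0, 2/7, 3.
That gives 3 positive, 1 zero pivots.

(3, 0)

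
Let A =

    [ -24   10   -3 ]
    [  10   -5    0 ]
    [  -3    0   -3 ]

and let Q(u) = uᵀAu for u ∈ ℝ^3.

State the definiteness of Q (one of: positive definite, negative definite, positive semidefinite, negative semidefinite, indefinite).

negative definite

Leading principal minors: Δ_1 = -24, Δ_2 = 20, Δ_3 = -15.
The signs alternate starting with Δ_1 < 0, so by Sylvester's criterion Q is negative definite.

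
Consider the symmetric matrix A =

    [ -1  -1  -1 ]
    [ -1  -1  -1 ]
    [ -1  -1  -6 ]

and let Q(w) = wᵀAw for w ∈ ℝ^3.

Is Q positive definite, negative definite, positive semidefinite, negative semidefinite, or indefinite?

negative semidefinite

Symmetric row and column elimination reduces A to a congruent diagonal form with pivots -1, 0, -5.
So there are 2 negative, 1 zero pivots.
Hence Q is negative semidefinite.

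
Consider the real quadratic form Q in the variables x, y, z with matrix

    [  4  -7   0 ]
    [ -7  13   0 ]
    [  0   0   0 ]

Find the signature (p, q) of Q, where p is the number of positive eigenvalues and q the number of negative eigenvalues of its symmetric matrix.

Congruent diagonalization of A (simultaneous row and column reduction) yields pivots 4, 3/4, 0.
So there are 2 positive, 1 zero pivots.

(2, 0)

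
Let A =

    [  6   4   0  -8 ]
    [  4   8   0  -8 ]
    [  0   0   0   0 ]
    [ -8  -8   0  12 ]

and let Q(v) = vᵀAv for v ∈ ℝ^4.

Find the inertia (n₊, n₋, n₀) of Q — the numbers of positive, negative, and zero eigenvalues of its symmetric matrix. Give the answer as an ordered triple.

(2, 0, 2)

Symmetric row and column elimination reduces A to a congruent diagonal form with pivots 6, 16/3, 0, 0.
That gives 2 positive, 2 zero pivots.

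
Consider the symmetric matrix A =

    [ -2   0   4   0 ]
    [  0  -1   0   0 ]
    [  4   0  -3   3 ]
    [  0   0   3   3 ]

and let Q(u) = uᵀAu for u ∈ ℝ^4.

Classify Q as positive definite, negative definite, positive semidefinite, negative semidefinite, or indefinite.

indefinite

An LDLᵀ factorisation of A has diagonal entries -2, -1, 5, 6/5.
So there are 2 positive, 2 negative pivots.
Hence Q is indefinite.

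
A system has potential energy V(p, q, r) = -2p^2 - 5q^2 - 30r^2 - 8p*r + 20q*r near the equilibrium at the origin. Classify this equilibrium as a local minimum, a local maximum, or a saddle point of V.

The Hessian at the origin is H = [[-4, 0, -8], [0, -10, 20], [-8, 20, -60]].
An LDLᵀ factorisation of H has diagonal entries -4, -10, -4.
So there are 3 negative pivots.
H is negative definite, so the origin is a strict local maximum.

local maximum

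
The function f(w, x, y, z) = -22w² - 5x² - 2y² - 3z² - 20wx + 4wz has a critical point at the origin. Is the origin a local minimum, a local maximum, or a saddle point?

The Hessian at the origin is H = [[-44, -20, 0, 4], [-20, -10, 0, 0], [0, 0, -4, 0], [4, 0, 0, -6]].
Congruent diagonalization of H (simultaneous row and column reduction) yields pivots -44, -10/11, -4, -2.
So there are 4 negative pivots.
H is negative definite, so the origin is a strict local maximum.

local maximum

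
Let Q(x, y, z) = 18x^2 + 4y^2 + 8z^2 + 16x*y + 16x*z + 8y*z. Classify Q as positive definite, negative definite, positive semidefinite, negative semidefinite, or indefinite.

The symmetric matrix of Q is A = [[18, 8, 8], [8, 4, 4], [8, 4, 8]].
Leading principal minors: Δ_1 = 18, Δ_2 = 8, Δ_3 = 32.
All leading principal minors are positive, so by Sylvester's criterion Q is positive definite.

positive definite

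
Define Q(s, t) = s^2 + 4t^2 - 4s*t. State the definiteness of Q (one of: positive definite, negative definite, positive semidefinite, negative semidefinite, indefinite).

Write A = [[1, -2], [-2, 4]].
Symmetric row and column elimination reduces A to a congruent diagonal form with pivots 1, 0.
So there are 1 positive, 1 zero pivots.
Hence Q is positive semidefinite.

positive semidefinite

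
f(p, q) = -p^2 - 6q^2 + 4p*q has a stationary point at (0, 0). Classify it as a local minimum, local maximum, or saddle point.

local maximum

The Hessian at the origin is H = [[-2, 4], [4, -12]].
det H = -2·-12 − (4)² = 8 > 0 and H[1,1] = -2 < 0, so H is negative definite.
Therefore the origin is a local maximum.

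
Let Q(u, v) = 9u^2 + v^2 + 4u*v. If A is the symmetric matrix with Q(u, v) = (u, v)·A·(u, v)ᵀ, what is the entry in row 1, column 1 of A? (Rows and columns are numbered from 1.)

The coefficient of u^2 in Q is 9, and that is exactly A[1,1].

9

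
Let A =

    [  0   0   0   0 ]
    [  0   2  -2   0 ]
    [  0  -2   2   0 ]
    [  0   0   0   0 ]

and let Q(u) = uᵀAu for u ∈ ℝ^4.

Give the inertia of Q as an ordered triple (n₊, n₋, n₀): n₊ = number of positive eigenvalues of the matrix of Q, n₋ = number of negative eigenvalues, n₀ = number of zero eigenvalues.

Row-reducing A symmetrically gives the diagonal entries 0, 2, 0, 0.
That gives 1 positive, 3 zero pivots.

(1, 0, 3)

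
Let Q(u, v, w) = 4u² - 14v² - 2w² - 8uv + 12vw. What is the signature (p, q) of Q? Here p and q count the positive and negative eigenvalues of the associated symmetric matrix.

The symmetric matrix is A = [[4, -4, 0], [-4, -14, 6], [0, 6, -2]].
Applying the same elementary operations to the rows and columns of A produces a congruent diagonal matrix with entries 4, -18, 0.
Counting signs: 1 positive, 1 negative, 1 zero.

(1, 1)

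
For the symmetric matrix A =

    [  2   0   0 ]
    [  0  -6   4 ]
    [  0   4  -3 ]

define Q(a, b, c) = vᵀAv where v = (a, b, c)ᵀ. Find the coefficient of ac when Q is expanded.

The coefficient of ac is A[1,3] + A[3,1] = 2·0 = 0.

0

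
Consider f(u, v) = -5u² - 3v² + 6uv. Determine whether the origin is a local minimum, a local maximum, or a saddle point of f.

local maximum

The Hessian at the origin is H = [[-10, 6], [6, -6]].
det H = -10·-6 − (6)² = 24 > 0 and H[1,1] = -10 < 0, so H is negative definite.
Therefore the origin is a local maximum.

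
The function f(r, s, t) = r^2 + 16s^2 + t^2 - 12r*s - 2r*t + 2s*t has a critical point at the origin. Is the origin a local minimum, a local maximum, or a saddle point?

The Hessian at the origin is H = [[2, -12, -2], [-12, 32, 2], [-2, 2, 2]].
Row-reducing H symmetrically gives the diagonal entries 2, -40, 5/2.
So there are 2 positive, 1 negative pivots.
H is indefinite, so the origin is a saddle point.

saddle point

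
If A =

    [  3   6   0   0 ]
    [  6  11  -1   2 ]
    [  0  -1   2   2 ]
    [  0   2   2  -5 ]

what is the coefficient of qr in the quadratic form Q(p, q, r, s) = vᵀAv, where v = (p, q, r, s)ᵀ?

The coefficient of qr is A[2,3] + A[3,2] = 2·(-1) = -2.

-2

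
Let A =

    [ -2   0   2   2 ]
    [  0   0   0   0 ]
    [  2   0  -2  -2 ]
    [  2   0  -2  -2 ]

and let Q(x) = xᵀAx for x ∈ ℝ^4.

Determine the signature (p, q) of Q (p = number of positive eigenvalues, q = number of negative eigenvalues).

Applying the same elementary operations to the rows and columns of A produces a congruent diagonal matrix with entries -2, 0, 0, 0.
That gives 1 negative, 3 zero pivots.

(0, 1)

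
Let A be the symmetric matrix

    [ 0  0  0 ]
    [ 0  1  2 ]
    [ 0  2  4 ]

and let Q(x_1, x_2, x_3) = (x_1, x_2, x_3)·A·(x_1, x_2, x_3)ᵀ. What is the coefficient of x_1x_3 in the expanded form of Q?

The coefficient of x_1x_3 is A[1,3] + A[3,1] = 2·0 = 0.

0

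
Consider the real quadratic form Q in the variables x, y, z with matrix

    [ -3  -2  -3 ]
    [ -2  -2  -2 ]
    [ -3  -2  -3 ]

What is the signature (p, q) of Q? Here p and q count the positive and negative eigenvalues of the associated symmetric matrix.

(0, 2)

Row-reducing A symmetrically gives the diagonal entries -3, -2/3, 0.
Counting signs: 2 negative, 1 zero.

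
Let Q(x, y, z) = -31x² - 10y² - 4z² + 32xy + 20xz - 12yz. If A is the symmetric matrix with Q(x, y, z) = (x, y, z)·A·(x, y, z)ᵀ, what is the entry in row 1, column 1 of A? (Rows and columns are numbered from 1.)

The coefficient of x² in Q is -31, and that is exactly A[1,1].

-31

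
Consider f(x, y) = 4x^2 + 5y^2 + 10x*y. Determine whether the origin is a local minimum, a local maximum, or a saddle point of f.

The Hessian at the origin is H = [[8, 10], [10, 10]].
det H = 8·10 − (10)² = -20 < 0, so H is indefinite.
Therefore the origin is a saddle point.

saddle point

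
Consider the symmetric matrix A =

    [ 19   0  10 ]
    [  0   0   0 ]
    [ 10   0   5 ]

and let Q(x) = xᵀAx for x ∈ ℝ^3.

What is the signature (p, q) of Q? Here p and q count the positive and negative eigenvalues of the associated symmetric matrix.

Congruent diagonalization of A (simultaneous row and column reduction) yields pivots 19, 0, -5/19.
Counting signs: 1 positive, 1 negative, 1 zero.

(1, 1)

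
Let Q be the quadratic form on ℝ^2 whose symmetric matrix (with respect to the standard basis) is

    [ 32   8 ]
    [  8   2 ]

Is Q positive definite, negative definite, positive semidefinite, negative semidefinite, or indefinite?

positive semidefinite

Applying the same elementary operations to the rows and columns of A produces a congruent diagonal matrix with entries 32, 0.
So there are 1 positive, 1 zero pivots.
Hence Q is positive semidefinite.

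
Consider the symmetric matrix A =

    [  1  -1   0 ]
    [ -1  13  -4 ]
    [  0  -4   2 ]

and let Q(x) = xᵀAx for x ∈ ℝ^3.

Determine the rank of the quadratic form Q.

Symmetric row and column elimination reduces A to a congruent diagonal form with pivots 1, 12, 2/3.
That gives 3 positive pivots.
The rank is the number of nonzero pivots: 3.

3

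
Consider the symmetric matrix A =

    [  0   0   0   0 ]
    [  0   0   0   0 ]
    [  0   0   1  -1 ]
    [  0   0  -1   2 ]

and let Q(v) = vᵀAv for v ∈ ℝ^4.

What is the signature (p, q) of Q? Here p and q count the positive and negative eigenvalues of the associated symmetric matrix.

Congruent diagonalization of A (simultaneous row and column reduction) yields pivots 0, 0, 1, 1.
Counting signs: 2 positive, 2 zero.

(2, 0)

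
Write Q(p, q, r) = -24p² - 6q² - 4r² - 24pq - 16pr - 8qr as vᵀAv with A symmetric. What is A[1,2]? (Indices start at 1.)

-12

The coefficient of p·q in Q is -24. For a symmetric A this equals A[1,2] + A[2,1] = 2·A[1,2].
So A[1,2] = -24/2 = -12.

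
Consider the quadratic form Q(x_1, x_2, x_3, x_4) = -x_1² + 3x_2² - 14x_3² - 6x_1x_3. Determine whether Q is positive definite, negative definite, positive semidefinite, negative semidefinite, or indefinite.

The symmetric matrix is A = [[-1, 0, -3, 0], [0, 3, 0, 0], [-3, 0, -14, 0], [0, 0, 0, 0]].
Row-reducing A symmetrically gives the diagonal entries -1, 3, -5, 0.
So there are 1 positive, 2 negative, 1 zero pivots.
Hence Q is indefinite.

indefinite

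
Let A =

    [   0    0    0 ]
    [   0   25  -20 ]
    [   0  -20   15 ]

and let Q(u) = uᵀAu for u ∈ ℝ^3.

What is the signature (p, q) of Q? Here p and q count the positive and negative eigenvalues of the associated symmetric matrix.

Applying the same elementary operations to the rows and columns of A produces a congruent diagonal matrix with entries 0, 25, -1.
That gives 1 positive, 1 negative, 1 zero pivots.

(1, 1)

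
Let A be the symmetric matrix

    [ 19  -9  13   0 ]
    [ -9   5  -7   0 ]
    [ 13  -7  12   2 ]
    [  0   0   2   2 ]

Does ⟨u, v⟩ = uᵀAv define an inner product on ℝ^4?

yes

An LDLᵀ factorisation of A has diagonal entries 19, 14/19, 15/7, 2/15.
Counting signs: 4 positive.
Hence Q is positive definite.
⟨·,·⟩ is an inner product exactly when A is positive definite.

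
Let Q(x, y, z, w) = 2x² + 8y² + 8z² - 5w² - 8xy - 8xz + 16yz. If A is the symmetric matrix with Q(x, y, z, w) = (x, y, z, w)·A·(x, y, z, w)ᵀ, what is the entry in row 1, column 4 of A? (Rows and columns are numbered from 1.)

0

The coefficient of x·w in Q is 0. For a symmetric A this equals A[1,4] + A[4,1] = 2·A[1,4].
So A[1,4] = 0/2 = 0.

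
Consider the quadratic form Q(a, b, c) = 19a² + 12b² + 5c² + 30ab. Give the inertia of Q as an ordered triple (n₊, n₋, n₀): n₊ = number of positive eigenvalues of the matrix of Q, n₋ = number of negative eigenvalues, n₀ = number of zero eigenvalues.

(3, 0, 0)

Write A = [[19, 15, 0], [15, 12, 0], [0, 0, 5]].
Symmetric row and column elimination reduces A to a congruent diagonal form with pivots 19, 3/19, 5.
So there are 3 positive pivots.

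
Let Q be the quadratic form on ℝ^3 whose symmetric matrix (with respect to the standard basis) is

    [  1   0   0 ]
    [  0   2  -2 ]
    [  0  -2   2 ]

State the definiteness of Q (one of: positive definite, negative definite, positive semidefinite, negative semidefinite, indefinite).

positive semidefinite

Congruent diagonalization of A (simultaneous row and column reduction) yields pivots 1, 2, 0.
So there are 2 positive, 1 zero pivots.
Hence Q is positive semidefinite.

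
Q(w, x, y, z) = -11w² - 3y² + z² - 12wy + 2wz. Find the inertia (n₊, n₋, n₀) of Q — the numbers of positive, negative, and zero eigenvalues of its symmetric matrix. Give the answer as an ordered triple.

(1, 1, 2)

Write A = [[-11, 0, -6, 1], [0, 0, 0, 0], [-6, 0, -3, 0], [1, 0, 0, 1]].
Applying the same elementary operations to the rows and columns of A produces a congruent diagonal matrix with entries -11, 0, 3/11, 0.
That gives 1 positive, 1 negative, 2 zero pivots.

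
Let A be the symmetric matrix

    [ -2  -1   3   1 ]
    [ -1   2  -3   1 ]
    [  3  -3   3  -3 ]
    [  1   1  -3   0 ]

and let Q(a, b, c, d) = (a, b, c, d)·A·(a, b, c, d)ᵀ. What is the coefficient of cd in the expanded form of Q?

The coefficient of cd is A[3,4] + A[4,3] = 2·(-3) = -6.

-6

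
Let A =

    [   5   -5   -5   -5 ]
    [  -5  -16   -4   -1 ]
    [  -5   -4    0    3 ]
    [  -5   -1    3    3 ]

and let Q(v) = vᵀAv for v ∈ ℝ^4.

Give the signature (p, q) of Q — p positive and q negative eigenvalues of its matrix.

Row-reducing A symmetrically gives the diagonal entries 5, -21, -8/7, 0.
That gives 1 positive, 2 negative, 1 zero pivots.

(1, 2)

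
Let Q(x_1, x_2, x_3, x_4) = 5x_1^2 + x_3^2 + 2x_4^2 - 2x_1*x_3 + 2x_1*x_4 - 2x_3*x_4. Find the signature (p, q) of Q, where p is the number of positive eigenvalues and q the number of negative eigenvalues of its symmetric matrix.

The symmetric matrix is A = [[5, 0, -1, 1], [0, 0, 0, 0], [-1, 0, 1, -1], [1, 0, -1, 2]].
Symmetric row and column elimination reduces A to a congruent diagonal form with pivots 5, 0, 4/5, 1.
That gives 3 positive, 1 zero pivots.

(3, 0)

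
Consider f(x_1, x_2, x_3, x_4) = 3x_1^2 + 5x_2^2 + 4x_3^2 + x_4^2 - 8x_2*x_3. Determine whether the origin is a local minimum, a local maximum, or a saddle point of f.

local minimum

The Hessian at the origin is H = [[6, 0, 0, 0], [0, 10, -8, 0], [0, -8, 8, 0], [0, 0, 0, 2]].
Applying the same elementary operations to the rows and columns of H produces a congruent diagonal matrix with entries 6, 10, 8/5, 2.
Counting signs: 4 positive.
H is positive definite, so the origin is a strict local minimum.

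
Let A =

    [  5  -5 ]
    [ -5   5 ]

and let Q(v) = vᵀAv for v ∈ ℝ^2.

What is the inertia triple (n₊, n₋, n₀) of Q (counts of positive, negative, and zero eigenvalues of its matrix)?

(1, 0, 1)

Applying the same elementary operations to the rows and columns of A produces a congruent diagonal matrix with entries 5, 0.
So there are 1 positive, 1 zero pivots.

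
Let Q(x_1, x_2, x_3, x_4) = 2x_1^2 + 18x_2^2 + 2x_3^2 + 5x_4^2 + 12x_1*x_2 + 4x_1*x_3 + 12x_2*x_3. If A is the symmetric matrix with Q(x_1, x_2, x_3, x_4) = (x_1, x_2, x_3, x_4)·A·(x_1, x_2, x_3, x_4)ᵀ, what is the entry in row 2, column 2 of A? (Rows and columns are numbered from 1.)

The coefficient of x_2^2 in Q is 18, and that is exactly A[2,2].

18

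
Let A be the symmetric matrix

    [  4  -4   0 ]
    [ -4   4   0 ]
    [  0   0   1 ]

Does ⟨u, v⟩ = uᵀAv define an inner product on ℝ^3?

Applying the same elementary operations to the rows and columns of A produces a congruent diagonal matrix with entries 4, 0, 1.
So there are 2 positive, 1 zero pivots.
Hence Q is positive semidefinite.
⟨·,·⟩ is an inner product exactly when A is positive definite.

no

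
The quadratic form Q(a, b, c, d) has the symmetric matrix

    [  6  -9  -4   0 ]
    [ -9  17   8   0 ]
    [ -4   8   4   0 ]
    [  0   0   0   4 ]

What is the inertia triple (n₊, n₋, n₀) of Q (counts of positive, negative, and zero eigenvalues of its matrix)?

(4, 0, 0)

Applying the same elementary operations to the rows and columns of A produces a congruent diagonal matrix with entries 6, 7/2, 4/21, 4.
So there are 4 positive pivots.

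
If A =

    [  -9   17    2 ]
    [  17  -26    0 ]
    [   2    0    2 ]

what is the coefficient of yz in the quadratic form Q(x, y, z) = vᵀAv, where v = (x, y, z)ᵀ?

0

The coefficient of yz is A[2,3] + A[3,2] = 2·0 = 0.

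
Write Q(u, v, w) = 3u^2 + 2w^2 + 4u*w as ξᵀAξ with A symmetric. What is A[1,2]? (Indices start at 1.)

0

The coefficient of u·v in Q is 0. For a symmetric A this equals A[1,2] + A[2,1] = 2·A[1,2].
So A[1,2] = 0/2 = 0.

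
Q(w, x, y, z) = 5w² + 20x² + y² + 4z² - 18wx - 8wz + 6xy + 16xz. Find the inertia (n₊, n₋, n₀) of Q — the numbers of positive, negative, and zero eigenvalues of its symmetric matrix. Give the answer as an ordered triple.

(3, 1, 0)

Write A = [[5, -9, 0, -4], [-9, 20, 3, 8], [0, 3, 1, 0], [-4, 8, 0, 4]].
Applying the same elementary operations to the rows and columns of A produces a congruent diagonal matrix with entries 5, 19/5, -26/19, 12/13.
So there are 3 positive, 1 negative pivots.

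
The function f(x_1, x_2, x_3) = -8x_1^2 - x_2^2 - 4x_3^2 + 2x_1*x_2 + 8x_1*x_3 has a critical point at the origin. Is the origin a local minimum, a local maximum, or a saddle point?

local maximum

The Hessian at the origin is H = [[-16, 2, 8], [2, -2, 0], [8, 0, -8]].
Congruent diagonalization of H (simultaneous row and column reduction) yields pivots -16, -7/4, -24/7.
That gives 3 negative pivots.
H is negative definite, so the origin is a strict local maximum.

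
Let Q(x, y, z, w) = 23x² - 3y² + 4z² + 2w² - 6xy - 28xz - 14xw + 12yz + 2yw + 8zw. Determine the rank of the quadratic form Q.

The symmetric matrix is A = [[23, -3, -14, -7], [-3, -3, 6, 1], [-14, 6, 4, 4], [-7, 1, 4, 2]].
Congruent diagonalization of A (simultaneous row and column reduction) yields pivots 23, -78/23, 8/13, -1/6.
So there are 2 positive, 2 negative pivots.
The rank is the number of nonzero pivots: 4.

4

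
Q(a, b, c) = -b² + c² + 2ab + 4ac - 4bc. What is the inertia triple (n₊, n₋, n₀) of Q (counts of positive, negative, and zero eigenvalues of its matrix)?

The symmetric matrix is A = [[0, 1, 2], [1, -1, -2], [2, -2, 1]].
By Sylvester's law of inertia any congruent diagonalization of A has 2 positive, 1 negative and 0 zero entries.

(2, 1, 0)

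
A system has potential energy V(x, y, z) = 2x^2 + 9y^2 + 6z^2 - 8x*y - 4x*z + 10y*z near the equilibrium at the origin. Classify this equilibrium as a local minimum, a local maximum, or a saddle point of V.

The Hessian at the origin is H = [[4, -8, -4], [-8, 18, 10], [-4, 10, 12]].
Row-reducing H symmetrically gives the diagonal entries 4, 2, 6.
Counting signs: 3 positive.
H is positive definite, so the origin is a strict local minimum.

local minimum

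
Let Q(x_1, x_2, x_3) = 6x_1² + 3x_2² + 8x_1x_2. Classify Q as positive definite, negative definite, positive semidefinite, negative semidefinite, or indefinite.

positive semidefinite

The associated matrix is A = [[6, 4, 0], [4, 3, 0], [0, 0, 0]].
Row-reducing A symmetrically gives the diagonal entries 6, 1/3, 0.
So there are 2 positive, 1 zero pivots.
Hence Q is positive semidefinite.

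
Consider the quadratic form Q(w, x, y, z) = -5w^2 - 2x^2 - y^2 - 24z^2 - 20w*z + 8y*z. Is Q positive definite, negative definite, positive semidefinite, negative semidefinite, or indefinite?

The symmetric matrix is A = [[-5, 0, 0, -10], [0, -2, 0, 0], [0, 0, -1, 4], [-10, 0, 4, -24]].
Congruent diagonalization of A (simultaneous row and column reduction) yields pivots -5, -2, -1, 12.
So there are 1 positive, 3 negative pivots.
Hence Q is indefinite.

indefinite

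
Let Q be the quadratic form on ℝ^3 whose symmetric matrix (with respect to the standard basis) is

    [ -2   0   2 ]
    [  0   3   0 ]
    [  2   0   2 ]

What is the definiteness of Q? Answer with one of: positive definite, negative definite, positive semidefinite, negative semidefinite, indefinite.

Congruent diagonalization of A (simultaneous row and column reduction) yields pivots -2, 3, 4.
Counting signs: 2 positive, 1 negative.
Hence Q is indefinite.

indefinite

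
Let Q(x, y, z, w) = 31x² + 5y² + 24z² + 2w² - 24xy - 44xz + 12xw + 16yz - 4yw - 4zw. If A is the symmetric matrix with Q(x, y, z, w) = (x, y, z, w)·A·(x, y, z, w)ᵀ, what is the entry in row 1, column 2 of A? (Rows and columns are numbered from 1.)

-12

The coefficient of x·y in Q is -24. For a symmetric A this equals A[1,2] + A[2,1] = 2·A[1,2].
So A[1,2] = -24/2 = -12.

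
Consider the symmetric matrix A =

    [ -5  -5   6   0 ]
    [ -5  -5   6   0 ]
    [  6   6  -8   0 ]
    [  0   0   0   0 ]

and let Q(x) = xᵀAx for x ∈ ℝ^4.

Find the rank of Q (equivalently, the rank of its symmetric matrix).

Congruent diagonalization of A (simultaneous row and column reduction) yields pivots -5, 0, -4/5, 0.
So there are 2 negative, 2 zero pivots.
The rank is the number of nonzero pivots: 2.

2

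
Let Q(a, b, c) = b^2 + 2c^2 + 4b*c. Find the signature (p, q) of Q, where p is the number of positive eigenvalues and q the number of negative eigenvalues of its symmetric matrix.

The associated matrix is A = [[0, 0, 0], [0, 1, 2], [0, 2, 2]].
Applying the same elementary operations to the rows and columns of A produces a congruent diagonal matrix with entries 0, 1, -2.
So there are 1 positive, 1 negative, 1 zero pivots.

(1, 1)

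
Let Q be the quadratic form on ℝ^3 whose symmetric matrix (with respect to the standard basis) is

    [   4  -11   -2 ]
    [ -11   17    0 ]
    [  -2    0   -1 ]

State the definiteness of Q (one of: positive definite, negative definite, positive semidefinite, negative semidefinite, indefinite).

indefinite

Symmetric row and column elimination reduces A to a congruent diagonal form with pivots 4, -53/4, 15/53.
So there are 2 positive, 1 negative pivots.
Hence Q is indefinite.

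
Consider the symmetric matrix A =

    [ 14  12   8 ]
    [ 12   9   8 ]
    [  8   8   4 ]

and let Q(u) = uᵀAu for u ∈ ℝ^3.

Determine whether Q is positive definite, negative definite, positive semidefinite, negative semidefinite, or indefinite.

Applying the same elementary operations to the rows and columns of A produces a congruent diagonal matrix with entries 14, -9/7, 4/9.
Counting signs: 2 positive, 1 negative.
Hence Q is indefinite.

indefinite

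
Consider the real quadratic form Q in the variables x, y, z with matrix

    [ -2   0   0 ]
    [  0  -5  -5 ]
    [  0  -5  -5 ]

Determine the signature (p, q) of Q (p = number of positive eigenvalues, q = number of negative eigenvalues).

(0, 2)

Applying the same elementary operations to the rows and columns of A produces a congruent diagonal matrix with entries -2, -5, 0.
That gives 2 negative, 1 zero pivots.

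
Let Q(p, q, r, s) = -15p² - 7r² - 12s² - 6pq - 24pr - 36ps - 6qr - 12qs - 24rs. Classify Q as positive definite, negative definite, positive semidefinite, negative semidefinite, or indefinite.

The associated matrix is A = [[-15, -3, -12, -18], [-3, 0, -3, -6], [-12, -3, -7, -12], [-18, -6, -12, -12]].
Row-reducing A symmetrically gives the diagonal entries -15, 3/5, 2, 0.
So there are 2 positive, 1 negative, 1 zero pivots.
Hence Q is indefinite.

indefinite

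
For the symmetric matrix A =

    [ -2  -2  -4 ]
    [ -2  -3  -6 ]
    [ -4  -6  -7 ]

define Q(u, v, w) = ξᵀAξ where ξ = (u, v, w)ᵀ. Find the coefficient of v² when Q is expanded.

-3

The coefficient of v² is the diagonal entry A[2,2] = -3.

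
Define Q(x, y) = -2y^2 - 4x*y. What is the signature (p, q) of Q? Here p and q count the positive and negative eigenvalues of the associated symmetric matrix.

The symmetric matrix is A = [[0, -2], [-2, -2]].
By Sylvester's law of inertia any congruent diagonalization of A has 1 positive, 1 negative and 0 zero entries.

(1, 1)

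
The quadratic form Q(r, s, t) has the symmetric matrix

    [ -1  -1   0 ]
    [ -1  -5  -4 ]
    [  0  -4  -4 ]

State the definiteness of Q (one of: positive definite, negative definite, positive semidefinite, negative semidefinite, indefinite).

negative semidefinite

Congruent diagonalization of A (simultaneous row and column reduction) yields pivots -1, -4, 0.
So there are 2 negative, 1 zero pivots.
Hence Q is negative semidefinite.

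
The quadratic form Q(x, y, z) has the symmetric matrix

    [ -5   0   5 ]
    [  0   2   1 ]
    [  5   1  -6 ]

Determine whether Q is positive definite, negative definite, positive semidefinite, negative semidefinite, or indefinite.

Symmetric row and column elimination reduces A to a congruent diagonal form with pivots -5, 2, -3/2.
So there are 1 positive, 2 negative pivots.
Hence Q is indefinite.

indefinite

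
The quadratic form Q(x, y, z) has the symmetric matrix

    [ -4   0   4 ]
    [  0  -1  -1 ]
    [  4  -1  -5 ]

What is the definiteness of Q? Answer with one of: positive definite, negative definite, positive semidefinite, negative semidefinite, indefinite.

Symmetric row and column elimination reduces A to a congruent diagonal form with pivots -4, -1, 0.
That gives 2 negative, 1 zero pivots.
Hence Q is negative semidefinite.

negative semidefinite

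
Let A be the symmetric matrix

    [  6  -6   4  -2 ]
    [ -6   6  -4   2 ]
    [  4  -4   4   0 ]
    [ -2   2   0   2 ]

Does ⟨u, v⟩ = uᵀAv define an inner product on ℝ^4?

no

Congruent diagonalization of A (simultaneous row and column reduction) yields pivots 6, 0, 4/3, 0.
Counting signs: 2 positive, 2 zero.
Hence Q is positive semidefinite.
⟨·,·⟩ is an inner product exactly when A is positive definite.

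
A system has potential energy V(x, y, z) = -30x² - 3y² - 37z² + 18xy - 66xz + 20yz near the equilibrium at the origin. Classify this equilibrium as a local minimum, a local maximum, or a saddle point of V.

local maximum

The Hessian at the origin is H = [[-60, 18, -66], [18, -6, 20], [-66, 20, -74]].
Row-reducing H symmetrically gives the diagonal entries -60, -3/5, -4/3.
Counting signs: 3 negative.
H is negative definite, so the origin is a strict local maximum.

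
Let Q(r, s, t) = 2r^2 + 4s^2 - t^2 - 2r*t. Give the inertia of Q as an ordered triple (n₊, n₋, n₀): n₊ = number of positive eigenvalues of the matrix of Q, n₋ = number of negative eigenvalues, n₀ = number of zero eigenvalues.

The associated matrix is A = [[2, 0, -1], [0, 4, 0], [-1, 0, -1]].
An LDLᵀ factorisation of A has diagonal entries 2, 4, -3/2.
Counting signs: 2 positive, 1 negative.

(2, 1, 0)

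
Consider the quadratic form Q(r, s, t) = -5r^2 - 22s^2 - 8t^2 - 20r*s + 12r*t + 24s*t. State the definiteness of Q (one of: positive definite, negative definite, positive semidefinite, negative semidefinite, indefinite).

negative definite

The symmetric matrix of Q is A = [[-5, -10, 6], [-10, -22, 12], [6, 12, -8]].
Leading principal minors: Δ_1 = -5, Δ_2 = 10, Δ_3 = -8.
The signs alternate starting with Δ_1 < 0, so by Sylvester's criterion Q is negative definite.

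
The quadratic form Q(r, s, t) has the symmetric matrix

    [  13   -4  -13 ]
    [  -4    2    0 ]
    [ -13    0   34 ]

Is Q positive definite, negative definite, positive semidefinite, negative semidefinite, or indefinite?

positive definite

Row-reducing A symmetrically gives the diagonal entries 13, 10/13, 1/5.
So there are 3 positive pivots.
Hence Q is positive definite.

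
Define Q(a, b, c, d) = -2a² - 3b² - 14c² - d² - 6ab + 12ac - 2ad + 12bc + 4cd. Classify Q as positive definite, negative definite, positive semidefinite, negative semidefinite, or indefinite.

The symmetric matrix is A = [[-2, -3, 6, -1], [-3, -3, 6, 0], [6, 6, -14, 2], [-1, 0, 2, -1]].
Row-reducing A symmetrically gives the diagonal entries -2, 3/2, -2, 0.
So there are 1 positive, 2 negative, 1 zero pivots.
Hence Q is indefinite.

indefinite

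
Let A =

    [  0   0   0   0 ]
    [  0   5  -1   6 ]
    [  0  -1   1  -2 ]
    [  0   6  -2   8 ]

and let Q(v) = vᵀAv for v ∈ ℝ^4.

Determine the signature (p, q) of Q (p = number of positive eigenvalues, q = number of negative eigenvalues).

(2, 0)

Row-reducing A symmetrically gives the diagonal entries 0, 5, 4/5, 0.
That gives 2 positive, 2 zero pivots.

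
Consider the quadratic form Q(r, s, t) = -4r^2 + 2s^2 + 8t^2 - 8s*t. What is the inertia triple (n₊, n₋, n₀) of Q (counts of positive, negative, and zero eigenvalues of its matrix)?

(1, 1, 1)

The associated matrix is A = [[-4, 0, 0], [0, 2, -4], [0, -4, 8]].
Applying the same elementary operations to the rows and columns of A produces a congruent diagonal matrix with entries -4, 2, 0.
That gives 1 positive, 1 negative, 1 zero pivots.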